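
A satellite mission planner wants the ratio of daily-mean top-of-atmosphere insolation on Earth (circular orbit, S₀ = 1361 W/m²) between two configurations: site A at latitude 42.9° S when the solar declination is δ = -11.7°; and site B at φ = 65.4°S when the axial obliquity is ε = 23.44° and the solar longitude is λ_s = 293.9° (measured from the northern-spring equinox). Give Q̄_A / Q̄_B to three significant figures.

Q̄_A / Q̄_B ≈ 0.894

— Configuration A (φ=-42.9°):
cos H₀ = −tan(-42.9°) tan(-11.700°) = -0.1924, H₀ = 1.7644 rad.
Bracket: H₀ sin φ sin δ + cos φ cos δ sin H₀ = 1.7644×-0.68072×-0.20279 + 0.73254×0.97922×0.98131 = 0.243563 + 0.703911 = 0.947474.
Q̄ = (S₀/π) × [bracket] = (1361/π) × 0.947474 = 410.46 W/m².
— Configuration B (φ=-65.4°):
Solar declination: sin δ = sin ε · sin λ_s = sin 23.44° × sin 293.9° = -0.36368, so δ = -21.326°.
cos H₀ = −tan(-65.4°) tan(-21.326°) = -0.8527, H₀ = 2.5920 rad.
Bracket: H₀ sin φ sin δ + cos φ cos δ sin H₀ = 2.5920×-0.90924×-0.36368 + 0.41628×0.93152×0.52234 = 0.857103 + 0.202549 = 1.059652.
Q̄ = (S₀/π) × [bracket] = (1361/π) × 1.059652 = 459.06 W/m².
Ratio Q̄_A / Q̄_B = 410.46 / 459.06 = 0.8941.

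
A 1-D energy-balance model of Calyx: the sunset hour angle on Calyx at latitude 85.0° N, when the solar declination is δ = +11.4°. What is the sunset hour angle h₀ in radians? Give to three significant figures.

h₀ = 3.14 rad

Sunrise equation: cos h₀ = −tan ϕ · tan δ = -2.3047 ≤ −1, so the host star never sets (polar day) and h₀ = π.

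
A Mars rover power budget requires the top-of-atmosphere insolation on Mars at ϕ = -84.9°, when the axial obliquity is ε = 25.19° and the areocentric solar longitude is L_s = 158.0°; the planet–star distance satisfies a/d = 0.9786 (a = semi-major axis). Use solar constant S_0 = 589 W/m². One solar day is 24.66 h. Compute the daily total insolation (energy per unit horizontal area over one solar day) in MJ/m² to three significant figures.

sin δ = sin 25.19° × sin 158.0° = 0.15944, so δ = +9.174°.
cos h₀ = −tan(-84.9°) tan(+9.174°) = 1.8096 ≥ 1 ⇒ polar night, h₀ = 0 and Q̄ = 0.
Inverse-square distance factor (a/d)² = 0.9786² = 0.957658.
Daily total = Q̄ × 24.66 h × 3600 s/h = 0.00 MJ/m².

0.00 MJ/m²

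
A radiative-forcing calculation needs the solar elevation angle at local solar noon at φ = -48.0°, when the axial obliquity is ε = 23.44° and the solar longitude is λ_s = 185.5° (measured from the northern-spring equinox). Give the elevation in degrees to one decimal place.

44.2°

Solar declination: sin δ = sin ε · sin λ_s = sin 23.44° × sin 185.5° = -0.03813, so δ = -2.185°.
At local noon the hour angle is zero, so the zenith angle equals |φ − δ| = |-48.0° − (-2.185°)| = 45.815°.
Elevation = 90° − 45.815° = 44.2°.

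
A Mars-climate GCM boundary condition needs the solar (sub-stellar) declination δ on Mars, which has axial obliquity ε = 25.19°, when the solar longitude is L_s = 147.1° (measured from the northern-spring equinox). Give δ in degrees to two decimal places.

δ = +13.37°

sin δ = sin ε · sin L_s = sin 25.19° × sin 147.1° = 0.231187.
δ = arcsin(0.231187) = +13.37°.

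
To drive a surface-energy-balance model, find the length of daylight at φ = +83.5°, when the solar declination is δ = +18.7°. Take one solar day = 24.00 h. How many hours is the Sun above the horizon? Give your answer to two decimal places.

Sunrise equation: cos H₀ = −tan φ · tan δ = -2.9708 ≤ −1, so the Sun never sets (polar day) and H₀ = π.
Daylight = 2H₀/(2π) × 24.00 h = (3.1416/π) × 24.00 = 24.00 h.

24.00 h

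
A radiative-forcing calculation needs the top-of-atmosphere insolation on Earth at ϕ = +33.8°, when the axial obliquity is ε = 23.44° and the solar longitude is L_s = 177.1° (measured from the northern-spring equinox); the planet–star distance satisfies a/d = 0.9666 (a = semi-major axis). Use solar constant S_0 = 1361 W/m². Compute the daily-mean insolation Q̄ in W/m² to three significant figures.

Q̄ ≈ 343 W/m²

Solar declination: sin δ = sin ε · sin L_s = sin 23.44° × sin 177.1° = 0.02013, so δ = +1.153°.
cos h₀ = −tan(+33.8°) tan(+1.153°) = -0.0135, h₀ = 1.5843 rad.
Bracket: h₀ sin ϕ sin δ + cos ϕ cos δ sin h₀ = 1.5843×0.55630×0.02013 + 0.83098×0.99980×0.99991 = 0.017741 + 0.830739 = 0.848480.
Inverse-square distance factor (a/d)² = 0.9666² = 0.934316.
Q̄ = (S_0/π) × 0.934316 × [bracket] = (1361/π) × 0.934316 × 0.848480 = 343.4 W/m².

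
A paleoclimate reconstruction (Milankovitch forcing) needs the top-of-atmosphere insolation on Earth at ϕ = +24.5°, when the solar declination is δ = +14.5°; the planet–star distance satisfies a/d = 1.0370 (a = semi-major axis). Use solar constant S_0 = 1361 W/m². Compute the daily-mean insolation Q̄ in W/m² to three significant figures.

Q̄ ≈ 489 W/m²

cos h₀ = −tan(+24.5°) tan(+14.500°) = -0.1179, h₀ = 1.6889 rad.
Bracket: h₀ sin ϕ sin δ + cos ϕ cos δ sin h₀ = 1.6889×0.41469×0.25038 + 0.90996×0.96815×0.99303 = 0.175359 + 0.874837 = 1.050196.
Inverse-square distance factor (a/d)² = 1.0370² = 1.075369.
Q̄ = (S_0/π) × 1.075369 × [bracket] = (1361/π) × 1.075369 × 1.050196 = 489.3 W/m².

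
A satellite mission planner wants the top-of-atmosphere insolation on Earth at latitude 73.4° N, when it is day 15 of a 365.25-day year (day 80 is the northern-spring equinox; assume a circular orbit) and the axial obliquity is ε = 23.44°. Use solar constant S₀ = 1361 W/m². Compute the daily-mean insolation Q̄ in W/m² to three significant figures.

Solar longitude: λ_s = 360° × (15 − 80)/365.25 = -64.066°, i.e. -64.066° + 360° = 295.934°.
sin δ = sin 23.44° × sin 295.934° = -0.35773, so δ = -20.961°.
cos H₀ = −tan(+73.4°) tan(-20.961°) = 1.2850 ≥ 1 ⇒ polar night, H₀ = 0 and Q̄ = 0.

Q̄ ≈ 0.00 W/m²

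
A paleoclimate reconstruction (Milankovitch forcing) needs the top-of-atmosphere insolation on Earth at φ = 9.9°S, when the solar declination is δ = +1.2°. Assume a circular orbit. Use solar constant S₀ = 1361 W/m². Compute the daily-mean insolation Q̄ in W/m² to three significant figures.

Q̄ ≈ 424 W/m²

cos H₀ = −tan(-9.9°) tan(+1.200°) = 0.0037, H₀ = 1.5671 rad.
Bracket: H₀ sin φ sin δ + cos φ cos δ sin H₀ = 1.5671×-0.17193×0.02094 + 0.98511×0.99978×0.99999 = -0.005642 + 0.984883 = 0.979241.
Q̄ = (S₀/π) × [bracket] = (1361/π) × 0.979241 = 424.2 W/m².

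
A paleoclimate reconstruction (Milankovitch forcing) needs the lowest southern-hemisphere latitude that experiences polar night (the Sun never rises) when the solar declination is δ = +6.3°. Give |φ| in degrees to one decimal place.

|φ| = 83.7°

Polar night requires cos H₀ = −tan φ tan δ ≥ 1, i.e. tan φ tan δ ≤ −1.
The boundary is |tan φ| · |tan δ| = 1, so |φ| = 90° − |δ| = 90° − 6.3° = 83.7° in the southern hemisphere.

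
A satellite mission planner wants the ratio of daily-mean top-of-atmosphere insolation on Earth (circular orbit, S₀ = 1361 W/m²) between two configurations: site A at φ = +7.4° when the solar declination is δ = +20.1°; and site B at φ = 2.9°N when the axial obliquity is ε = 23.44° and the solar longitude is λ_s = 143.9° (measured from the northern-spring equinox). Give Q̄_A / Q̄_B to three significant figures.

Q̄_A / Q̄_B ≈ 1.01

— Configuration A (φ=+7.4°):
cos H₀ = −tan(+7.4°) tan(+20.100°) = -0.0475, H₀ = 1.6183 rad.
Bracket: H₀ sin φ sin δ + cos φ cos δ sin H₀ = 1.6183×0.12880×0.34366 + 0.99167×0.93909×0.99887 = 0.071631 + 0.930215 = 1.001846.
Q̄ = (S₀/π) × [bracket] = (1361/π) × 1.001846 = 434.02 W/m².
— Configuration B (φ=+2.9°):
Solar declination: sin δ = sin ε · sin λ_s = sin 23.44° × sin 143.9° = 0.23438, so δ = +13.555°.
cos H₀ = −tan(+2.9°) tan(+13.555°) = -0.0122, H₀ = 1.5830 rad.
Bracket: H₀ sin φ sin δ + cos φ cos δ sin H₀ = 1.5830×0.05059×0.23438 + 0.99872×0.97215×0.99993 = 0.018770 + 0.970838 = 0.989608.
Q̄ = (S₀/π) × [bracket] = (1361/π) × 0.989608 = 428.72 W/m².
Ratio Q̄_A / Q̄_B = 434.02 / 428.72 = 1.012.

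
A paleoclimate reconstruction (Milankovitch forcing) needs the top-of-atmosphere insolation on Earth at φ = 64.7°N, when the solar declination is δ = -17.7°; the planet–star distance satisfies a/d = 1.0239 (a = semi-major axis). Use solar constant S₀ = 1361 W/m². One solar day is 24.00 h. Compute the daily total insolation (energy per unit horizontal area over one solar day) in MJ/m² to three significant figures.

2.84 MJ/m²

cos H₀ = −tan(+64.7°) tan(-17.700°) = 0.6751, H₀ = 0.8296 rad.
Bracket: H₀ sin φ sin δ + cos φ cos δ sin H₀ = 0.8296×0.90408×-0.30403 + 0.42736×0.95266×0.73768 = -0.228030 + 0.300331 = 0.072301.
Inverse-square distance factor (a/d)² = 1.0239² = 1.048371.
Q̄ = (S₀/π) × 1.048371 × [bracket] = (1361/π) × 1.048371 × 0.072301 = 32.837 W/m².
Daily total = Q̄ × 24.00 h × 3600 s/h = 32.837 × 24.00 × 3600 / 10⁶ = 2.837 MJ/m².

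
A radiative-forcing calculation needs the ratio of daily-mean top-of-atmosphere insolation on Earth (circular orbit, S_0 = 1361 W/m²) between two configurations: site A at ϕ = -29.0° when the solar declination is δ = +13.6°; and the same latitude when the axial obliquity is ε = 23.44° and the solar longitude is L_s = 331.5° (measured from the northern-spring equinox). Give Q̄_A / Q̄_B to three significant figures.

Q̄_A / Q̄_B ≈ 0.673

— Configuration A (ϕ=-29.0°):
cos h₀ = −tan(-29.0°) tan(+13.600°) = 0.1341, h₀ = 1.4363 rad.
Bracket: h₀ sin ϕ sin δ + cos ϕ cos δ sin h₀ = 1.4363×-0.48481×0.23514 + 0.87462×0.97196×0.99097 = -0.163736 + 0.842419 = 0.678683.
Q̄ = (S_0/π) × [bracket] = (1361/π) × 0.678683 = 294.02 W/m².
— Configuration B (ϕ=-29.0°):
Solar declination: sin δ = sin ε · sin L_s = sin 23.44° × sin 331.5° = -0.18981, so δ = -10.942°.
cos h₀ = −tan(-29.0°) tan(-10.942°) = -0.1072, h₀ = 1.6782 rad.
Bracket: h₀ sin ϕ sin δ + cos ϕ cos δ sin h₀ = 1.6782×-0.48481×-0.18981 + 0.87462×0.98182×0.99424 = 0.154431 + 0.853773 = 1.008204.
Q̄ = (S_0/π) × [bracket] = (1361/π) × 1.008204 = 436.77 W/m².
Ratio Q̄_A / Q̄_B = 294.02 / 436.77 = 0.6732.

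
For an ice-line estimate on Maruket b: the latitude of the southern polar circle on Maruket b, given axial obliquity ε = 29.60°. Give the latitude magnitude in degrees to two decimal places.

60.40°

The polar circle is the lowest latitude that experiences at least one full rotation of continuous darkness at the northern-summer solstice; it lies at |φ| = 90° − ε = 90° − 29.60° = 60.40°.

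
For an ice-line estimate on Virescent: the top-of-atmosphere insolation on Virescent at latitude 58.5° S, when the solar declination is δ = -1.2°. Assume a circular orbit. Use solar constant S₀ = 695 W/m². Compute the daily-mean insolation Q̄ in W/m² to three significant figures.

Q̄ ≈ 122 W/m²

cos H₀ = −tan(-58.5°) tan(-1.200°) = -0.0342, H₀ = 1.6050 rad.
Bracket: H₀ sin φ sin δ + cos φ cos δ sin H₀ = 1.6050×-0.85264×-0.02094 + 0.52250×0.99978×0.99942 = 0.028656 + 0.522082 = 0.550738.
Q̄ = (S₀/π) × [bracket] = (695/π) × 0.550738 = 121.8 W/m².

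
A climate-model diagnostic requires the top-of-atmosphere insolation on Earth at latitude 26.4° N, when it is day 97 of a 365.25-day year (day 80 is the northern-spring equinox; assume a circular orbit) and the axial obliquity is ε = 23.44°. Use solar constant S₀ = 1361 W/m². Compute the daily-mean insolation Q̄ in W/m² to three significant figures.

Q̄ ≈ 421 W/m²

Solar longitude: λ_s = 360° × (97 − 80)/365.25 = 16.756°.
sin δ = sin 23.44° × sin 16.756° = 0.11468, so δ = +6.585°.
cos H₀ = −tan(+26.4°) tan(+6.585°) = -0.0573, H₀ = 1.6281 rad.
Bracket: H₀ sin φ sin δ + cos φ cos δ sin H₀ = 1.6281×0.44464×0.11468 + 0.89571×0.99340×0.99836 = 0.083019 + 0.888339 = 0.971358.
Q̄ = (S₀/π) × [bracket] = (1361/π) × 0.971358 = 420.8 W/m².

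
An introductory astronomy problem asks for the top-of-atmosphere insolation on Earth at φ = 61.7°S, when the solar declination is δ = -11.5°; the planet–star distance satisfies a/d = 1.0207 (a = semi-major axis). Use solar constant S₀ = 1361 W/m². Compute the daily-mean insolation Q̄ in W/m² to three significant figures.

cos H₀ = −tan(-61.7°) tan(-11.500°) = -0.3779, H₀ = 1.9583 rad.
Bracket: H₀ sin φ sin δ + cos φ cos δ sin H₀ = 1.9583×-0.88048×-0.19937 + 0.47409×0.97992×0.92587 = 0.343763 + 0.430132 = 0.773895.
Inverse-square distance factor (a/d)² = 1.0207² = 1.041828.
Q̄ = (S₀/π) × 1.041828 × [bracket] = (1361/π) × 1.041828 × 0.773895 = 349.3 W/m².

Q̄ ≈ 349 W/m²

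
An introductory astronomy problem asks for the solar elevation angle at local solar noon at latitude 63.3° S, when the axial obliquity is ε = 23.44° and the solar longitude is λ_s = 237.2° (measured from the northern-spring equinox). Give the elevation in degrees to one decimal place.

46.2°

Solar declination: sin δ = sin ε · sin λ_s = sin 23.44° × sin 237.2° = -0.33437, so δ = -19.534°.
At local noon the hour angle is zero, so the zenith angle equals |φ − δ| = |-63.3° − (-19.534°)| = 43.766°.
Elevation = 90° − 43.766° = 46.2°.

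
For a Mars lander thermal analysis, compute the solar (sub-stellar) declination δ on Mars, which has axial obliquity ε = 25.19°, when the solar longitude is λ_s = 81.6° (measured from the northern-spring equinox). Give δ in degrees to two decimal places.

sin δ = sin ε · sin λ_s = sin 25.19° × sin 81.6° = 0.421055.
δ = arcsin(0.421055) = +24.90°.

δ = +24.90°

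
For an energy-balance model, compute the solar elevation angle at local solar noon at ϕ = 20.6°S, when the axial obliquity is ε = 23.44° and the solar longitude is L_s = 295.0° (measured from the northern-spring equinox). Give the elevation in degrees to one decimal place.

89.5°

Solar declination: sin δ = sin ε · sin L_s = sin 23.44° × sin 295.0° = -0.36052, so δ = -21.132°.
At local noon the hour angle is zero, so the zenith angle equals |ϕ − δ| = |-20.6° − (-21.132°)| = 0.532°.
Elevation = 90° − 0.532° = 89.5°.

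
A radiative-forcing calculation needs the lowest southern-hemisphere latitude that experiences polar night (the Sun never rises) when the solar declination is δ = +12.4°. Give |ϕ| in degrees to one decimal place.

|ϕ| = 77.6°

Polar night requires cos h₀ = −tan ϕ tan δ ≥ 1, i.e. tan ϕ tan δ ≤ −1.
The boundary is |tan ϕ| · |tan δ| = 1, so |ϕ| = 90° − |δ| = 90° − 12.4° = 77.6° in the southern hemisphere.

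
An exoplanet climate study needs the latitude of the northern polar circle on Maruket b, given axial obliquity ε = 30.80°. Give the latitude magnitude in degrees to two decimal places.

59.20°

The polar circle is the lowest latitude that experiences at least one full rotation of continuous daylight at the northern-summer solstice; it lies at |φ| = 90° − ε = 90° − 30.80° = 59.20°.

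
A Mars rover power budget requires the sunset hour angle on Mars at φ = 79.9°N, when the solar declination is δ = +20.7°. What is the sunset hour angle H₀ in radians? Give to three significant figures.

H₀ = 3.14 rad

Sunrise equation: cos H₀ = −tan φ · tan δ = -2.1213 ≤ −1, so the Sun never sets (polar day) and H₀ = π.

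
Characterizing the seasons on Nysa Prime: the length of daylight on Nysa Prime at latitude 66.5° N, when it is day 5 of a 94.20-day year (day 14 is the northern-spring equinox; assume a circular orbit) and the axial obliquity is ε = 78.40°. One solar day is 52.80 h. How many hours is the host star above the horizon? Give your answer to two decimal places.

0.00 h

Solar longitude: λ_s = 360° × (5 − 14)/94.20 = -34.395°, i.e. -34.395° + 360° = 325.605°.
sin δ = sin 78.40° × sin 325.605° = -0.55336, so δ = -33.598°.
cos H₀ = −tan φ · tan δ = 1.5279 ≥ 1, so the host star never rises (polar night) and H₀ = 0.
Daylight = 2H₀/(2π) × 52.80 h = (0.0000/π) × 52.80 = 0.00 h.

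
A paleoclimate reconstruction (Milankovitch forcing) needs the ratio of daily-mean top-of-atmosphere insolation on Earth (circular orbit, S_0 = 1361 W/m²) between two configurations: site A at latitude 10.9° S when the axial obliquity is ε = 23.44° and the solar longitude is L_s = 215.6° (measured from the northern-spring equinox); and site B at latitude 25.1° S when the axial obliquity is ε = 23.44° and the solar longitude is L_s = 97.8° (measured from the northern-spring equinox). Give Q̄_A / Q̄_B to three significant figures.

Q̄_A / Q̄_B ≈ 1.75

— Configuration A (ϕ=-10.9°):
Solar declination: sin δ = sin ε · sin L_s = sin 23.44° × sin 215.6° = -0.23156, so δ = -13.389°.
cos h₀ = −tan(-10.9°) tan(-13.389°) = -0.0458, h₀ = 1.6167 rad.
Bracket: h₀ sin ϕ sin δ + cos ϕ cos δ sin h₀ = 1.6167×-0.18910×-0.23156 + 0.98196×0.97282×0.99895 = 0.070792 + 0.954267 = 1.025059.
Q̄ = (S_0/π) × [bracket] = (1361/π) × 1.025059 = 444.08 W/m².
— Configuration B (ϕ=-25.1°):
Solar declination: sin δ = sin ε · sin L_s = sin 23.44° × sin 97.8° = 0.39411, so δ = +23.210°.
cos h₀ = −tan(-25.1°) tan(+23.210°) = 0.2009, h₀ = 1.3685 rad.
Bracket: h₀ sin ϕ sin δ + cos ϕ cos δ sin h₀ = 1.3685×-0.42420×0.39411 + 0.90557×0.91906×0.97962 = -0.228788 + 0.815311 = 0.586523.
Q̄ = (S_0/π) × [bracket] = (1361/π) × 0.586523 = 254.09 W/m².
Ratio Q̄_A / Q̄_B = 444.08 / 254.09 = 1.748.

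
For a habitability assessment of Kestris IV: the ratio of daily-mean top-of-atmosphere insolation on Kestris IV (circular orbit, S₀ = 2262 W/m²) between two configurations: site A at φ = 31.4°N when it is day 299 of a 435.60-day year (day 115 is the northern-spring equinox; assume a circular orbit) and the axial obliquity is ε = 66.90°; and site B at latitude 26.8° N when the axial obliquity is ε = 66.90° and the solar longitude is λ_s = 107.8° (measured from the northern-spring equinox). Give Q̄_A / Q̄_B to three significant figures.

Q̄_A / Q̄_B ≈ 0.924

— Configuration A (φ=+31.4°):
Solar longitude: λ_s = 360° × (299 − 115)/435.60 = 152.066°.
sin δ = sin 66.90° × sin 152.066° = 0.43089, so δ = +25.524°.
cos H₀ = −tan(+31.4°) tan(+25.524°) = -0.2915, H₀ = 1.8666 rad.
Bracket: H₀ sin φ sin δ + cos φ cos δ sin H₀ = 1.8666×0.52101×0.43089 + 0.85355×0.90240×0.95658 = 0.419048 + 0.736800 = 1.155848.
Q̄ = (S₀/π) × [bracket] = (2262/π) × 1.155848 = 832.23 W/m².
— Configuration B (φ=+26.8°):
Solar declination: sin δ = sin ε · sin λ_s = sin 66.90° × sin 107.8° = 0.87579, so δ = +61.139°.
cos H₀ = −tan(+26.8°) tan(+61.139°) = -0.9165, H₀ = 2.7301 rad.
Bracket: H₀ sin φ sin δ + cos φ cos δ sin H₀ = 2.7301×0.45088×0.87579 + 0.89259×0.48269×0.40002 = 1.078052 + 0.172346 = 1.250398.
Q̄ = (S₀/π) × [bracket] = (2262/π) × 1.250398 = 900.31 W/m².
Ratio Q̄_A / Q̄_B = 832.23 / 900.31 = 0.9244.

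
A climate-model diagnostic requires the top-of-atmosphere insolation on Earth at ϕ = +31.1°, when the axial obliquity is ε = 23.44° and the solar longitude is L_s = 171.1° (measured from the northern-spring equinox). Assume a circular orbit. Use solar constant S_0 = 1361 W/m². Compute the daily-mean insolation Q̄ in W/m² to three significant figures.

Q̄ ≈ 392 W/m²

Solar declination: sin δ = sin ε · sin L_s = sin 23.44° × sin 171.1° = 0.06154, so δ = +3.528°.
cos h₀ = −tan(+31.1°) tan(+3.528°) = -0.0372, h₀ = 1.6080 rad.
Bracket: h₀ sin ϕ sin δ + cos ϕ cos δ sin h₀ = 1.6080×0.51653×0.06154 + 0.85627×0.99810×0.99931 = 0.051114 + 0.854053 = 0.905167.
Q̄ = (S_0/π) × [bracket] = (1361/π) × 0.905167 = 392.1 W/m².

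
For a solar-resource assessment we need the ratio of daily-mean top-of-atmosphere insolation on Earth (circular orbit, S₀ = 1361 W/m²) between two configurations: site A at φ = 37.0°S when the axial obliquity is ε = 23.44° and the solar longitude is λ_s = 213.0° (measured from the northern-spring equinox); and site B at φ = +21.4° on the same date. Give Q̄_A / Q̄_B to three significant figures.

Q̄_A / Q̄_B ≈ 1.26

— Configuration A (φ=-37.0°):
Solar declination: sin δ = sin ε · sin λ_s = sin 23.44° × sin 213.0° = -0.21665, so δ = -12.512°.
cos H₀ = −tan(-37.0°) tan(-12.512°) = -0.1672, H₀ = 1.7388 rad.
Bracket: H₀ sin φ sin δ + cos φ cos δ sin H₀ = 1.7388×-0.60182×-0.21665 + 0.79864×0.97625×0.98592 = 0.226712 + 0.768695 = 0.995407.
Q̄ = (S₀/π) × [bracket] = (1361/π) × 0.995407 = 431.23 W/m².
— Configuration B (φ=+21.4°):
cos H₀ = −tan(+21.4°) tan(-12.512°) = 0.0870, H₀ = 1.4837 rad.
Bracket: H₀ sin φ sin δ + cos φ cos δ sin H₀ = 1.4837×0.36488×-0.21665 + 0.93106×0.97625×0.99621 = -0.117288 + 0.905502 = 0.788214.
Q̄ = (S₀/π) × [bracket] = (1361/π) × 0.788214 = 341.47 W/m².
Ratio Q̄_A / Q̄_B = 431.23 / 341.47 = 1.263.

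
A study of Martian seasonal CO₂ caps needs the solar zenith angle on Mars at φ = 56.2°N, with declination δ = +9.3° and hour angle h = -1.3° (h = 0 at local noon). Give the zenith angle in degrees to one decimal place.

θ_z = 46.9°

cos θ_z = sin φ sin δ + cos φ cos δ cos h = 0.134290 + 0.548842 = 0.683132.
θ_z = arccos(0.683132) = 46.9°.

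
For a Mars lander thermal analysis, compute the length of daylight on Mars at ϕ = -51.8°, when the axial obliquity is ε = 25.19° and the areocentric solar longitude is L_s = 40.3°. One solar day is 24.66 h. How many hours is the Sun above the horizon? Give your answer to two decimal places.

sin δ = sin 25.19° × sin 40.3° = 0.27529, so δ = +15.979°.
cos h₀ = −tan ϕ · tan δ = −tan(-51.8°) × tan(+15.979°) = 0.3639, so h₀ = 1.1984 rad = 68.66°.
Daylight = 2h₀/(2π) × 24.66 h = (1.1984/π) × 24.66 = 9.41 h.

9.41 h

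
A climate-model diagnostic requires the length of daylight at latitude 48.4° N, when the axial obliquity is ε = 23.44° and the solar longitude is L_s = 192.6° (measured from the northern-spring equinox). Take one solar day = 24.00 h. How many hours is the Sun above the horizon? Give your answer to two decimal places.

Solar declination: sin δ = sin ε · sin L_s = sin 23.44° × sin 192.6° = -0.08677, so δ = -4.978°.
cos h₀ = −tan ϕ · tan δ = −tan(+48.4°) × tan(-4.978°) = 0.0981, so h₀ = 1.4725 rad = 84.37°.
Daylight = 2h₀/(2π) × 24.00 h = (1.4725/π) × 24.00 = 11.25 h.

11.25 h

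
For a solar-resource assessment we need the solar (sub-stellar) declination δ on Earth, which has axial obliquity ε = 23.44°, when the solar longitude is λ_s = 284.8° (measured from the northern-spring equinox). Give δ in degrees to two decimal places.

sin δ = sin ε · sin λ_s = sin 23.44° × sin 284.8° = -0.384591.
δ = arcsin(-0.384591) = -22.62°.

δ = -22.62°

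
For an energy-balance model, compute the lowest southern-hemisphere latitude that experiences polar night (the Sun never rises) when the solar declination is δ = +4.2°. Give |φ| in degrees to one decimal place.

|φ| = 85.8°

Polar night requires cos H₀ = −tan φ tan δ ≥ 1, i.e. tan φ tan δ ≤ −1.
The boundary is |tan φ| · |tan δ| = 1, so |φ| = 90° − |δ| = 90° − 4.2° = 85.8° in the southern hemisphere.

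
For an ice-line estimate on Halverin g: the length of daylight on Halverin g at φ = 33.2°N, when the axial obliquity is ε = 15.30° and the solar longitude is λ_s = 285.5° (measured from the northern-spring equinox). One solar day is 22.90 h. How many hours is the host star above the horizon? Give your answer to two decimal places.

10.19 h

Solar declination: sin δ = sin ε · sin λ_s = sin 15.30° × sin 285.5° = -0.25428, so δ = -14.731°.
cos H₀ = −tan φ · tan δ = −tan(+33.2°) × tan(-14.731°) = 0.1720, so H₀ = 1.3979 rad = 80.09°.
Daylight = 2H₀/(2π) × 22.90 h = (1.3979/π) × 22.90 = 10.19 h.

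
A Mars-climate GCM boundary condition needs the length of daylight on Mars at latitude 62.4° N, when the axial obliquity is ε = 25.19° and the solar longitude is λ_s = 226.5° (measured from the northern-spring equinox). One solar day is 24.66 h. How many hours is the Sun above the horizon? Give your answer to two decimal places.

7.07 h

Solar declination: sin δ = sin ε · sin λ_s = sin 25.19° × sin 226.5° = -0.30873, so δ = -17.983°.
cos H₀ = −tan φ · tan δ = −tan(+62.4°) × tan(-17.983°) = 0.6209, so H₀ = 0.9009 rad = 51.62°.
Daylight = 2H₀/(2π) × 24.66 h = (0.9009/π) × 24.66 = 7.07 h.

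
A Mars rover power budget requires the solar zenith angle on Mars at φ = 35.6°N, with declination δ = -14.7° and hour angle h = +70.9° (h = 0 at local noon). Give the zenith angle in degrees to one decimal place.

θ_z = 83.7°

cos θ_z = sin φ sin δ + cos φ cos δ cos h = -0.147718 + 0.257352 = 0.109634.
θ_z = arccos(0.109634) = 83.7°.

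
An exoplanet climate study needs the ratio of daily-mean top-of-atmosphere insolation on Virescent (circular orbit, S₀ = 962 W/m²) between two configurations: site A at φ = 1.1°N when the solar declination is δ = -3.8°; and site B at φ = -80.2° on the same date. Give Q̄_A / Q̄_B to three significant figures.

Q̄_A / Q̄_B ≈ 3.49

— Configuration A (φ=+1.1°):
cos H₀ = −tan(+1.1°) tan(-3.800°) = 0.0013, H₀ = 1.5695 rad.
Bracket: H₀ sin φ sin δ + cos φ cos δ sin H₀ = 1.5695×0.01920×-0.06627 + 0.99982×0.99780×1.00000 = -0.001997 + 0.997620 = 0.995623.
Q̄ = (S₀/π) × [bracket] = (962/π) × 0.995623 = 304.87 W/m².
— Configuration B (φ=-80.2°):
cos H₀ = −tan(-80.2°) tan(-3.800°) = -0.3845, H₀ = 1.9655 rad.
Bracket: H₀ sin φ sin δ + cos φ cos δ sin H₀ = 1.9655×-0.98541×-0.06627 + 0.17021×0.99780×0.92311 = 0.128353 + 0.156777 = 0.285130.
Q̄ = (S₀/π) × [bracket] = (962/π) × 0.285130 = 87.311 W/m².
Ratio Q̄_A / Q̄_B = 304.87 / 87.311 = 3.492.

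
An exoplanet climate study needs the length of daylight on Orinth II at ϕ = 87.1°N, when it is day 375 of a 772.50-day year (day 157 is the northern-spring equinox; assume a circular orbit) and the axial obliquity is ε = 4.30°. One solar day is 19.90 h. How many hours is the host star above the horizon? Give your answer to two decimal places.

19.90 h

Solar longitude: L_s = 360° × (375 − 157)/772.50 = 101.592°.
sin δ = sin 4.30° × sin 101.592° = 0.07345, so δ = +4.212°.
Sunrise equation: cos h₀ = −tan ϕ · tan δ = -1.4538 ≤ −1, so the host star never sets (polar day) and h₀ = π.
Daylight = 2h₀/(2π) × 19.90 h = (3.1416/π) × 19.90 = 19.90 h.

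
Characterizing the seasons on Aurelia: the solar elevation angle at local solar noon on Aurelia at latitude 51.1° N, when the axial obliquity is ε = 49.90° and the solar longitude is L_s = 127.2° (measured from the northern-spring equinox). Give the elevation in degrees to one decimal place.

Solar declination: sin δ = sin ε · sin L_s = sin 49.90° × sin 127.2° = 0.60928, so δ = +37.538°.
At local noon the hour angle is zero, so the zenith angle equals |ϕ − δ| = |+51.1° − (+37.538°)| = 13.562°.
Elevation = 90° − 13.562° = 76.4°.

76.4°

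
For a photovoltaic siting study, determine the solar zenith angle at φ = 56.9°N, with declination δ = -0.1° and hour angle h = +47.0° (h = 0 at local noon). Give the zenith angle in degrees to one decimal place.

θ_z = 68.2°

cos θ_z = sin φ sin δ + cos φ cos δ cos h = -0.001462 + 0.372440 = 0.370978.
θ_z = arccos(0.370978) = 68.2°.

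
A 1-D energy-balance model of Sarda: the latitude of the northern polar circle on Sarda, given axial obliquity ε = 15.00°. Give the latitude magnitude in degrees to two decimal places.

75.00°

The polar circle is the lowest latitude that experiences at least one full rotation of continuous daylight at the northern-summer solstice; it lies at |ϕ| = 90° − ε = 90° − 15.00° = 75.00°.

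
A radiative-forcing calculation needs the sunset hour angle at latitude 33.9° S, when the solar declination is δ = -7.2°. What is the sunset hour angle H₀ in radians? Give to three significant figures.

cos H₀ = −tan φ · tan δ = −tan(-33.9°) × tan(-7.200°) = -0.0849, so H₀ = 1.6558 rad = 94.87°.

H₀ = 1.66 rad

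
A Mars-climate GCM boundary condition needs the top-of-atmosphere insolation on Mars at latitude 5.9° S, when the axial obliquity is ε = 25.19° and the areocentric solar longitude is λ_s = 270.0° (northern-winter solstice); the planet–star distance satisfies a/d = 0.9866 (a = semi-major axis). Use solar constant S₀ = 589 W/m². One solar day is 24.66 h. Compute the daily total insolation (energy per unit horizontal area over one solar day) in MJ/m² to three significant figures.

sin δ = sin 25.19° × sin 270.0° = -0.42562, so δ = -25.190°.
cos H₀ = −tan(-5.9°) tan(-25.190°) = -0.0486, H₀ = 1.6194 rad.
Bracket: H₀ sin φ sin δ + cos φ cos δ sin H₀ = 1.6194×-0.10279×-0.42562 + 0.99470×0.90490×0.99882 = 0.070848 + 0.899042 = 0.969890.
Inverse-square distance factor (a/d)² = 0.9866² = 0.973380.
Q̄ = (S₀/π) × 0.973380 × [bracket] = (589/π) × 0.973380 × 0.969890 = 177.00 W/m².
Daily total = Q̄ × 24.66 h × 3600 s/h = 177.00 × 24.66 × 3600 / 10⁶ = 15.71 MJ/m².

15.7 MJ/m²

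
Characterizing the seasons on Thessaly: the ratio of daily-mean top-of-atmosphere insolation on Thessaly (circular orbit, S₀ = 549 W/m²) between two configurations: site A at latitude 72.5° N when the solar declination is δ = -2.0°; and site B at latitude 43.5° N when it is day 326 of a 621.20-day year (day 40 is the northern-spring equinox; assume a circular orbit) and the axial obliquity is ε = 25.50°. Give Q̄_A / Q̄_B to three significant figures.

— Configuration A (φ=+72.5°):
cos H₀ = −tan(+72.5°) tan(-2.000°) = 0.1108, H₀ = 1.4598 rad.
Bracket: H₀ sin φ sin δ + cos φ cos δ sin H₀ = 1.4598×0.95372×-0.03490 + 0.30071×0.99939×0.99385 = -0.048589 + 0.298678 = 0.250089.
Q̄ = (S₀/π) × [bracket] = (549/π) × 0.250089 = 43.704 W/m².
— Configuration B (φ=+43.5°):
Solar longitude: λ_s = 360° × (326 − 40)/621.20 = 165.744°.
sin δ = sin 25.50° × sin 165.744° = 0.10602, so δ = +6.086°.
cos H₀ = −tan(+43.5°) tan(+6.086°) = -0.1012, H₀ = 1.6721 rad.
Bracket: H₀ sin φ sin δ + cos φ cos δ sin H₀ = 1.6721×0.68835×0.10602 + 0.72537×0.99436×0.99487 = 0.122028 + 0.717579 = 0.839607.
Q̄ = (S₀/π) × [bracket] = (549/π) × 0.839607 = 146.72 W/m².
Ratio Q̄_A / Q̄_B = 43.704 / 146.72 = 0.2979.

Q̄_A / Q̄_B ≈ 0.298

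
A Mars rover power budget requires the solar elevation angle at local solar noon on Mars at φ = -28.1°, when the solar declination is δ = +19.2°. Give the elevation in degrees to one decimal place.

At local noon the hour angle is zero, so the zenith angle equals |φ − δ| = |-28.1° − (+19.200°)| = 47.300°.
Elevation = 90° − 47.300° = 42.7°.

42.7°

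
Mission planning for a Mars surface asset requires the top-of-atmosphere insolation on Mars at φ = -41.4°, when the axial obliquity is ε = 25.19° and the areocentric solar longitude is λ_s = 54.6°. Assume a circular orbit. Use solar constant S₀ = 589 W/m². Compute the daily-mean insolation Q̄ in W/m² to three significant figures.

sin δ = sin 25.19° × sin 54.6° = 0.34694, so δ = +20.300°.
cos H₀ = −tan(-41.4°) tan(+20.300°) = 0.3261, H₀ = 1.2386 rad.
Bracket: H₀ sin φ sin δ + cos φ cos δ sin H₀ = 1.2386×-0.66131×0.34694 + 0.75011×0.93789×0.94533 = -0.284178 + 0.665059 = 0.380881.
Q̄ = (S₀/π) × [bracket] = (589/π) × 0.380881 = 71.41 W/m².

Q̄ ≈ 71.4 W/m²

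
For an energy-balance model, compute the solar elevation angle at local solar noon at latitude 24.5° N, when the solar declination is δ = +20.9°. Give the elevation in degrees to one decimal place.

86.4°

At local noon the hour angle is zero, so the zenith angle equals |ϕ − δ| = |+24.5° − (+20.900°)| = 3.600°.
Elevation = 90° − 3.600° = 86.4°.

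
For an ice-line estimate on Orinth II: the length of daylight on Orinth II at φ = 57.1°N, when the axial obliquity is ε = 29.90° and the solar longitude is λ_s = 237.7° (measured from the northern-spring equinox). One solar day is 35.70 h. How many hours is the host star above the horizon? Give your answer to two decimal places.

8.75 h

Solar declination: sin δ = sin ε · sin λ_s = sin 29.90° × sin 237.7° = -0.42135, so δ = -24.920°.
cos H₀ = −tan φ · tan δ = −tan(+57.1°) × tan(-24.920°) = 0.7182, so H₀ = 0.7696 rad = 44.10°.
Daylight = 2H₀/(2π) × 35.70 h = (0.7696/π) × 35.70 = 8.75 h.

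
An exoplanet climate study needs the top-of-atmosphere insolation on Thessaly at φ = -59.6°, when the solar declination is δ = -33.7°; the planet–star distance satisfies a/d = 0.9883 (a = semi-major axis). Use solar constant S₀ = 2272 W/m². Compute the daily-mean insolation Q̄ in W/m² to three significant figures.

Q̄ ≈ 1.06e+03 W/m²

cos H₀ = −tan(-59.6°) tan(-33.700°) = -1.1367 ≤ −1 ⇒ polar day, H₀ = π.
Bracket: H₀ sin φ sin δ + cos φ cos δ sin H₀ = 3.1416×-0.86251×-0.55484 + 0.50603×0.83195×0.00000 = 1.503429 + 0.000000 = 1.503429.
Inverse-square distance factor (a/d)² = 0.9883² = 0.976737.
Q̄ = (S₀/π) × 0.976737 × [bracket] = (2272/π) × 0.976737 × 1.503429 = 1062 W/m².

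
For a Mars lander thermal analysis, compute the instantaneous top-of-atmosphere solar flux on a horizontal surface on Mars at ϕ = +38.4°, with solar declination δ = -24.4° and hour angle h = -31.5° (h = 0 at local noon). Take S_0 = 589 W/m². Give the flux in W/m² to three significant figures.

207 W/m²

cos θ_z = sin ϕ sin δ + cos ϕ cos δ cos h = -0.256599 + 0.608527 = 0.351928.
Flux = S_0 · cos θ_z = 589 × 0.351928 = 207.3 W/m².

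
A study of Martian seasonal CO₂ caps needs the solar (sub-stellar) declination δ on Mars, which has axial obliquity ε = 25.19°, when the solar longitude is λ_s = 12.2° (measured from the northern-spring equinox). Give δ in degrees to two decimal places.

sin δ = sin ε · sin λ_s = sin 25.19° × sin 12.2° = 0.089944.
δ = arcsin(0.089944) = +5.16°.

δ = +5.16°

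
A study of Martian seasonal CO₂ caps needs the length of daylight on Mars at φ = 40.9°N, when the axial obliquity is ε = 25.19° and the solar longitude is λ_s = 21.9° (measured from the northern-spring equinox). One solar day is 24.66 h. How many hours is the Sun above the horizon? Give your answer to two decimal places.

Solar declination: sin δ = sin ε · sin λ_s = sin 25.19° × sin 21.9° = 0.15875, so δ = +9.134°.
cos H₀ = −tan φ · tan δ = −tan(+40.9°) × tan(+9.134°) = -0.1393, so H₀ = 1.7105 rad = 98.01°.
Daylight = 2H₀/(2π) × 24.66 h = (1.7105/π) × 24.66 = 13.43 h.

13.43 h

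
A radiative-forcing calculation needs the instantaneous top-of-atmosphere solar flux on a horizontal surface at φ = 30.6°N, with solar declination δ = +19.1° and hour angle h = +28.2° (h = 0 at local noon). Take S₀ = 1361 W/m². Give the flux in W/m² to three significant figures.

cos θ_z = sin φ sin δ + cos φ cos δ cos h = 0.166567 + 0.716815 = 0.883382.
Flux = S₀ · cos θ_z = 1361 × 0.883382 = 1202 W/m².

1.20e+03 W/m²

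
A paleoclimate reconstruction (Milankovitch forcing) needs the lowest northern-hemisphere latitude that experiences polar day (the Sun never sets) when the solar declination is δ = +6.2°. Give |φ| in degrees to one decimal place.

Polar day requires cos H₀ = −tan φ tan δ ≤ −1, i.e. tan φ tan δ ≥ 1.
The boundary is |tan φ| · |tan δ| = 1, so |φ| = 90° − |δ| = 90° − 6.2° = 83.8° in the northern hemisphere.

|φ| = 83.8°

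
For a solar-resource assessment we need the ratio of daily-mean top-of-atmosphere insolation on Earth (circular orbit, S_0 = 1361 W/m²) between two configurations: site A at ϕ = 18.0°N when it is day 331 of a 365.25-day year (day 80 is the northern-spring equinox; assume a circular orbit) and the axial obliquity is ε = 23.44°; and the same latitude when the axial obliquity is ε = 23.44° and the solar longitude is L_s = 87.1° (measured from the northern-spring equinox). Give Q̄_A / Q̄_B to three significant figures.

— Configuration A (ϕ=+18.0°):
Solar longitude: L_s = 360° × (331 − 80)/365.25 = 247.392°.
sin δ = sin 23.44° × sin 247.392° = -0.36722, so δ = -21.544°.
cos h₀ = −tan(+18.0°) tan(-21.544°) = 0.1283, h₀ = 1.4422 rad.
Bracket: h₀ sin ϕ sin δ + cos ϕ cos δ sin h₀ = 1.4422×0.30902×-0.36722 + 0.95106×0.93013×0.99174 = -0.163658 + 0.877303 = 0.713645.
Q̄ = (S_0/π) × [bracket] = (1361/π) × 0.713645 = 309.17 W/m².
— Configuration B (ϕ=+18.0°):
Solar declination: sin δ = sin ε · sin L_s = sin 23.44° × sin 87.1° = 0.39728, so δ = +23.408°.
cos h₀ = −tan(+18.0°) tan(+23.408°) = -0.1407, h₀ = 1.7119 rad.
Bracket: h₀ sin ϕ sin δ + cos ϕ cos δ sin h₀ = 1.7119×0.30902×0.39728 + 0.95106×0.91770×0.99006 = 0.210166 + 0.864112 = 1.074278.
Q̄ = (S_0/π) × [bracket] = (1361/π) × 1.074278 = 465.40 W/m².
Ratio Q̄_A / Q̄_B = 309.17 / 465.40 = 0.6643.

Q̄_A / Q̄_B ≈ 0.664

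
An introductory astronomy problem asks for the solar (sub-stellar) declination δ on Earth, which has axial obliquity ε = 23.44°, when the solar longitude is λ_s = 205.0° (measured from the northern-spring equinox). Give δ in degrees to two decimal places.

sin δ = sin ε · sin λ_s = sin 23.44° × sin 205.0° = -0.168113.
δ = arcsin(-0.168113) = -9.68°.

δ = -9.68°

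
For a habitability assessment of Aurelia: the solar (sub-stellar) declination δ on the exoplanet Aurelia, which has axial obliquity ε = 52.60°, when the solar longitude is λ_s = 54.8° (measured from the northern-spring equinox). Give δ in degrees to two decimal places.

δ = +40.48°

sin δ = sin ε · sin λ_s = sin 52.60° × sin 54.8° = 0.649152.
δ = arcsin(0.649152) = +40.48°.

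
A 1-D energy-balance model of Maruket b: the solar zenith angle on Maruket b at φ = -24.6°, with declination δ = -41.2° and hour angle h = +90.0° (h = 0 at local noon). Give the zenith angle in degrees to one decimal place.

θ_z = 74.1°

cos θ_z = sin φ sin δ + cos φ cos δ cos h = 0.274200 + 0.000000 = 0.274200.
θ_z = arccos(0.274200) = 74.1°.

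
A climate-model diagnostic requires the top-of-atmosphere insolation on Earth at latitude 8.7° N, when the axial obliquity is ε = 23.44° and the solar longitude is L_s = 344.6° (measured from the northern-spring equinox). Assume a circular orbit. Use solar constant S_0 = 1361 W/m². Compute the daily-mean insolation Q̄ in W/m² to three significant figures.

Solar declination: sin δ = sin ε · sin L_s = sin 23.44° × sin 344.6° = -0.10564, so δ = -6.064°.
cos h₀ = −tan(+8.7°) tan(-6.064°) = 0.0163, h₀ = 1.5545 rad.
Bracket: h₀ sin ϕ sin δ + cos ϕ cos δ sin h₀ = 1.5545×0.15126×-0.10564 + 0.98849×0.99440×0.99987 = -0.024840 + 0.982827 = 0.957987.
Q̄ = (S_0/π) × [bracket] = (1361/π) × 0.957987 = 415.0 W/m².

Q̄ ≈ 415 W/m²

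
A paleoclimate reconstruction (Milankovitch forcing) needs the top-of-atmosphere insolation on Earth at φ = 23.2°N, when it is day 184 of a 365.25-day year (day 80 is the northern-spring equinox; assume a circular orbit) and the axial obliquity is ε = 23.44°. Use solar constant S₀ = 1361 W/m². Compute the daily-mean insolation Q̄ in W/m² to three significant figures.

Solar longitude: λ_s = 360° × (184 − 80)/365.25 = 102.505°.
sin δ = sin 23.44° × sin 102.505° = 0.38835, so δ = +22.852°.
cos H₀ = −tan(+23.2°) tan(+22.852°) = -0.1806, H₀ = 1.7524 rad.
Bracket: H₀ sin φ sin δ + cos φ cos δ sin H₀ = 1.7524×0.39394×0.38835 + 0.91914×0.92151×0.98355 = 0.268094 + 0.833064 = 1.101158.
Q̄ = (S₀/π) × [bracket] = (1361/π) × 1.101158 = 477.0 W/m².

Q̄ ≈ 477 W/m²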